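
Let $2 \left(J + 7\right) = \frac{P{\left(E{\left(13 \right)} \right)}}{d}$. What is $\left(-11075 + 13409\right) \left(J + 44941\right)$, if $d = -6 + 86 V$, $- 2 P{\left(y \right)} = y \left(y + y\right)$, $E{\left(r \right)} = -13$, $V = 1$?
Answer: $\frac{8389879257}{80} \approx 1.0487 \cdot 10^{8}$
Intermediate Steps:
$P{\left(y \right)} = - y^{2}$ ($P{\left(y \right)} = - \frac{y \left(y + y\right)}{2} = - \frac{y 2 y}{2} = - \frac{2 y^{2}}{2} = - y^{2}$)
$d = 80$ ($d = -6 + 86 \cdot 1 = -6 + 86 = 80$)
$J = - \frac{1289}{160}$ ($J = -7 + \frac{- \left(-13\right)^{2} \cdot \frac{1}{80}}{2} = -7 + \frac{\left(-1\right) 169 \cdot \frac{1}{80}}{2} = -7 + \frac{\left(-169\right) \frac{1}{80}}{2} = -7 + \frac{1}{2} \left(- \frac{169}{80}\right) = -7 - \frac{169}{160} = - \frac{1289}{160} \approx -8.0562$)
$\left(-11075 + 13409\right) \left(J + 44941\right) = \left(-11075 + 13409\right) \left(- \frac{1289}{160} + 44941\right) = 2334 \cdot \frac{7189271}{160} = \frac{8389879257}{80}$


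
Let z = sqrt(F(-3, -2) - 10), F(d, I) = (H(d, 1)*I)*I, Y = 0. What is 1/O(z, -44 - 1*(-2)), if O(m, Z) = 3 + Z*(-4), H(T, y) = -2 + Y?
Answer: 1/171 ≈ 0.0058480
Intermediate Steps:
H(T, y) = -2 (H(T, y) = -2 + 0 = -2)
F(d, I) = -2*I**2 (F(d, I) = (-2*I)*I = -2*I**2)
z = 3*I*sqrt(2) (z = sqrt(-2*(-2)**2 - 10) = sqrt(-2*4 - 10) = sqrt(-8 - 10) = sqrt(-18) = 3*I*sqrt(2) ≈ 4.2426*I)
O(m, Z) = 3 - 4*Z
1/O(z, -44 - 1*(-2)) = 1/(3 - 4*(-44 - 1*(-2))) = 1/(3 - 4*(-44 + 2)) = 1/(3 - 4*(-42)) = 1/(3 + 168) = 1/171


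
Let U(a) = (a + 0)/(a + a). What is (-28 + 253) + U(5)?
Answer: 451/2 ≈ 225.50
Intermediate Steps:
U(a) = ½ (U(a) = a/((2*a)) = a*(1/(2*a)) = ½)
(-28 + 253) + U(5) = (-28 + 253) + ½ = 225 + ½ = 451/2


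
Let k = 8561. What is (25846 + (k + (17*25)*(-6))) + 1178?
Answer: 33035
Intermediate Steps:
(25846 + (k + (17*25)*(-6))) + 1178 = (25846 + (8561 + (17*25)*(-6))) + 1178 = (25846 + (8561 + 425*(-6))) + 1178 = (25846 + (8561 - 2550)) + 1178 = (25846 + 6011) + 1178 = 31857 + 1178 = 33035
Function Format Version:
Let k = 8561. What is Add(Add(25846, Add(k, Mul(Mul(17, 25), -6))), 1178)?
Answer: 33035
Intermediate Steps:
Add(Add(25846, Add(k, Mul(Mul(17, 25), -6))), 1178) = Add(Add(25846, Add(8561, Mul(Mul(17, 25), -6))), 1178) = Add(Add(25846, Add(8561, Mul(425, -6))), 1178) = Add(Add(25846, Add(8561, -2550)), 1178) = Add(Add(25846, 6011), 1178) = Add(31857, 1178) = 33035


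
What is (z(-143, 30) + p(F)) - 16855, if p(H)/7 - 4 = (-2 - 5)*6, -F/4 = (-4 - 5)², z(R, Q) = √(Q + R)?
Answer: -17121 + I*√113 ≈ -17121.0 + 10.63*I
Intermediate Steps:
F = -324 (F = -4*(-4 - 5)² = -4*(-9)² = -4*81 = -324)
p(H) = -266 (p(H) = 28 + 7*((-2 - 5)*6) = 28 + 7*(-7*6) = 28 + 7*(-42) = 28 - 294 = -266)
(z(-143, 30) + p(F)) - 16855 = (√(30 - 143) - 266) - 16855 = (√(-113) - 266) - 16855 = (I*√113 - 266) - 16855 = (-266 + I*√113) - 16855 = -17121 + I*√113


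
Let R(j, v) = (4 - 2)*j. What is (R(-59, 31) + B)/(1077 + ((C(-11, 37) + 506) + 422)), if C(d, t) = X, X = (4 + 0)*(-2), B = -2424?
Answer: -2542/1997 ≈ -1.2729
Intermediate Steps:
R(j, v) = 2*j
X = -8 (X = 4*(-2) = -8)
C(d, t) = -8
(R(-59, 31) + B)/(1077 + ((C(-11, 37) + 506) + 422)) = (2*(-59) - 2424)/(1077 + ((-8 + 506) + 422)) = (-118 - 2424)/(1077 + (498 + 422)) = -2542/(1077 + 920) = -2542/1997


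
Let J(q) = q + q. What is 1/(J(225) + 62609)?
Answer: 1/63059 ≈ 1.5858e-5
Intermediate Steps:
J(q) = 2*q
1/(J(225) + 62609) = 1/(2*225 + 62609) = 1/(450 + 62609) = 1/63059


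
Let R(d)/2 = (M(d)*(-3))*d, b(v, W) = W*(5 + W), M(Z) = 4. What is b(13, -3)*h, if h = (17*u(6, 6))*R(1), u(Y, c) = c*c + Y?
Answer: 102816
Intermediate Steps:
u(Y, c) = Y + c**2 (u(Y, c) = c**2 + Y = Y + c**2)
R(d) = -24*d (R(d) = 2*((4*(-3))*d) = 2*(-12*d) = -24*d)
h = -17136 (h = (17*(6 + 6**2))*(-24*1) = (17*(6 + 36))*(-24) = (17*42)*(-24) = 714*(-24) = -17136)
b(13, -3)*h = -3*(5 - 3)*(-17136) = -3*2*(-17136) = -6*(-17136) = 102816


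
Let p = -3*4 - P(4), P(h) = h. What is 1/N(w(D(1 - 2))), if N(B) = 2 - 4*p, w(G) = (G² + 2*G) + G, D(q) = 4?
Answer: 1/66 ≈ 0.015152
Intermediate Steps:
w(G) = G² + 3*G
p = -16 (p = -3*4 - 1*4 = -12 - 4 = -16)
N(B) = 66 (N(B) = 2 - 4*(-16) = 2 + 64 = 66)
1/N(w(D(1 - 2))) = 1/66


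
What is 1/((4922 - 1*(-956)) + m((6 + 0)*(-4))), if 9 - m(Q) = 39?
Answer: 1/5848 ≈ 0.00017100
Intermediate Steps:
m(Q) = -30 (m(Q) = 9 - 1*39 = 9 - 39 = -30)
1/((4922 - 1*(-956)) + m((6 + 0)*(-4))) = 1/((4922 - 1*(-956)) - 30) = 1/((4922 + 956) - 30) = 1/(5878 - 30) = 1/5848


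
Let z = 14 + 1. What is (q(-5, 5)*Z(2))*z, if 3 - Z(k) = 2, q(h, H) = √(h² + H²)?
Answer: 75*√2 ≈ 106.07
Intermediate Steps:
q(h, H) = √(H² + h²)
Z(k) = 1 (Z(k) = 3 - 1*2 = 3 - 2 = 1)
z = 15
(q(-5, 5)*Z(2))*z = (√(5² + (-5)²)*1)*15 = (√(25 + 25)*1)*15 = (√50*1)*15 = ((5*√2)*1)*15 = (5*√2)*15 = 75*√2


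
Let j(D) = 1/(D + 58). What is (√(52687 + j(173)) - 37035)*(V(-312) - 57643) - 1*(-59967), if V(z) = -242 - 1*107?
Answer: 2147793687 - 5272*√2811431238/21 ≈ 2.1345e+9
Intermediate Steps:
j(D) = 1/(58 + D)
V(z) = -349 (V(z) = -242 - 107 = -349)
(√(52687 + j(173)) - 37035)*(V(-312) - 57643) - 1*(-59967) = (√(52687 + 1/(58 + 173)) - 37035)*(-349 - 57643) - 1*(-59967) = (√(52687 + 1/231) - 37035)*(-57992) + 59967 = (√(12170698/231) - 37035)*(-57992) + 59967 = (√2811431238/231 - 37035)*(-57992) + 59967 = (-37035 + √2811431238/231)*(-57992) + 59967 = (2147733720 - 5272*√2811431238/21) + 59967 = 2147793687 - 5272*√2811431238/21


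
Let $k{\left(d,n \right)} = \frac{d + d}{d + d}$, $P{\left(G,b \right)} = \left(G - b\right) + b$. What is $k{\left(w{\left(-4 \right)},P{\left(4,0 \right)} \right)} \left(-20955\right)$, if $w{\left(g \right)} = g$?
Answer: $-20955$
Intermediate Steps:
$P{\left(G,b \right)} = G$
$k{\left(d,n \right)} = 1$ ($k{\left(d,n \right)} = \frac{2 d}{2 d} = 2 d \frac{1}{2 d} = 1$)
$k{\left(w{\left(-4 \right)},P{\left(4,0 \right)} \right)} \left(-20955\right) = 1 \left(-20955\right) = -20955$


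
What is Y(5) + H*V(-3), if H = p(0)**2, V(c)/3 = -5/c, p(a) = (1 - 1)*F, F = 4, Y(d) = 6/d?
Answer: 6/5 ≈ 1.2000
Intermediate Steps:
p(a) = 0 (p(a) = (1 - 1)*4 = 0*4 = 0)
V(c) = -15/c (V(c) = 3*(-5/c) = -15/c)
H = 0 (H = 0**2 = 0)
Y(5) + H*V(-3) = 6/5 + 0*(-15/(-3)) = 6*(1/5) + 0*(-15*(-1/3)) = 6/5 + 0*5 = 6/5 + 0 = 6/5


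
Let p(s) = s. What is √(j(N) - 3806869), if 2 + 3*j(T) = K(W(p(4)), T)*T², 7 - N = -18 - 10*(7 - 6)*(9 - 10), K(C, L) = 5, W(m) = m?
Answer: 2*I*√8564613/3 ≈ 1951.0*I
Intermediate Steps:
N = 15 (N = 7 - (-18 - 10*(7 - 6)*(9 - 10)) = 7 - (-18 - 10*(-1)) = 7 - (-18 + 10) = 7 - 1*(-8) = 7 + 8 = 15)
j(T) = -⅔ + 5*T²/3 (j(T) = -⅔ + (5*T²)/3 = -⅔ + 5*T²/3)
√(j(N) - 3806869) = √((-⅔ + (5/3)*15²) - 3806869) = √((-⅔ + (5/3)*225) - 3806869) = √((-⅔ + 375) - 3806869) = √(1123/3 - 3806869) = √(-11419484/3) = 2*I*√8564613/3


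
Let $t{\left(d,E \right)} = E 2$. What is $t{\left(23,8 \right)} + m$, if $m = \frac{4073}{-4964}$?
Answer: $\frac{75351}{4964} \approx 15.179$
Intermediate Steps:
$m = - \frac{4073}{4964}$ ($m = 4073 \left(- \frac{1}{4964}\right) = - \frac{4073}{4964} \approx -0.82051$)
$t{\left(d,E \right)} = 2 E$
$t{\left(23,8 \right)} + m = 2 \cdot 8 - \frac{4073}{4964} = 16 - \frac{4073}{4964} = \frac{75351}{4964}$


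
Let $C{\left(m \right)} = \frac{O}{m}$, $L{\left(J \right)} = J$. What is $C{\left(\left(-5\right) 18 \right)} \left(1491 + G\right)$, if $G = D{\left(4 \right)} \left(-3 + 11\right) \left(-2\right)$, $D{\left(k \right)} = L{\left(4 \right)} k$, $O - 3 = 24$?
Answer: $- \frac{741}{2} \approx -370.5$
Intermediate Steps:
$O = 27$ ($O = 3 + 24 = 27$)
$C{\left(m \right)} = \frac{27}{m}$
$D{\left(k \right)} = 4 k$
$G = -256$ ($G = 4 \cdot 4 \left(-3 + 11\right) \left(-2\right) = 16 \cdot 8 \left(-2\right) = 16 \left(-16\right) = -256$)
$C{\left(\left(-5\right) 18 \right)} \left(1491 + G\right) = \frac{27}{\left(-5\right) 18} \left(1491 - 256\right) = \frac{27}{-90} \cdot 1235 = 27 \left(- \frac{1}{90}\right) 1235 = \left(- \frac{3}{10}\right) 1235 = - \frac{741}{2}$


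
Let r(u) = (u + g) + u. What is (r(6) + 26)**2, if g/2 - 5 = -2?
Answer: 1936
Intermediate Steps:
g = 6 (g = 10 + 2*(-2) = 10 - 4 = 6)
r(u) = 6 + 2*u (r(u) = (u + 6) + u = (6 + u) + u = 6 + 2*u)
(r(6) + 26)**2 = ((6 + 2*6) + 26)**2 = ((6 + 12) + 26)**2 = (18 + 26)**2 = 44**2 = 1936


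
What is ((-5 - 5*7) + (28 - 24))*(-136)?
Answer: 4896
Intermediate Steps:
((-5 - 5*7) + (28 - 24))*(-136) = ((-5 - 35) + 4)*(-136) = (-40 + 4)*(-136) = -36*(-136) = 4896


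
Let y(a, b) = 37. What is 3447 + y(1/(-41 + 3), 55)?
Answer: 3484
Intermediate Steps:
3447 + y(1/(-41 + 3), 55) = 3447 + 37 = 3484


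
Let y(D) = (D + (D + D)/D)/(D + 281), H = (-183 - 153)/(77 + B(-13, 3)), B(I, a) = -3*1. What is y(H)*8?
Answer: -752/10229 ≈ -0.073516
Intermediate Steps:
B(I, a) = -3
H = -168/37 (H = (-183 - 153)/(77 - 3) = -336/74 = -336*1/74 = -168/37 ≈ -4.5405)
y(D) = (2 + D)/(281 + D) (y(D) = (D + (2*D)/D)/(281 + D) = (D + 2)/(281 + D) = (2 + D)/(281 + D))
y(H)*8 = ((2 - 168/37)/(281 - 168/37))*8 = (-94/37/(10229/37))*8 = ((37/10229)*(-94/37))*8 = -94/10229*8 = -752/10229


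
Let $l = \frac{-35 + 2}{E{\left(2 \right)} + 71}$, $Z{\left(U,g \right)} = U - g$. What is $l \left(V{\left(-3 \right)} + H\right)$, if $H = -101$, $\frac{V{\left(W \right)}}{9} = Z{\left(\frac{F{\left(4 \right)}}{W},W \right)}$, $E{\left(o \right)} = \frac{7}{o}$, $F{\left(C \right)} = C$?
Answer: $\frac{5676}{149} \approx 38.094$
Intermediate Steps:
$V{\left(W \right)} = - 9 W + \frac{36}{W}$ ($V{\left(W \right)} = 9 \left(\frac{4}{W} - W\right) = 9 \left(- W + \frac{4}{W}\right) = - 9 W + \frac{36}{W}$)
$l = - \frac{66}{149}$ ($l = \frac{-35 + 2}{\frac{7}{2} + 71} = - \frac{33}{7 \cdot \frac{1}{2} + 71} = - \frac{33}{\frac{7}{2} + 71} = - \frac{33}{\frac{149}{2}} = \left(-33\right) \frac{2}{149} = - \frac{66}{149} \approx -0.44295$)
$l \left(V{\left(-3 \right)} + H\right) = - \frac{66 \left(\left(\left(-9\right) \left(-3\right) + \frac{36}{-3}\right) - 101\right)}{149} = - \frac{66 \left(\left(27 + 36 \left(- \frac{1}{3}\right)\right) - 101\right)}{149} = - \frac{66 \left(\left(27 - 12\right) - 101\right)}{149} = - \frac{66 \left(15 - 101\right)}{149} = \left(- \frac{66}{149}\right) \left(-86\right) = \frac{5676}{149}$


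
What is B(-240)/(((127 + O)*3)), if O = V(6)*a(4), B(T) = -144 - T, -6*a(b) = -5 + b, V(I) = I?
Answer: ¼ ≈ 0.25000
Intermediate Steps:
a(b) = ⅚ - b/6 (a(b) = -(-5 + b)/6 = ⅚ - b/6)
O = 1 (O = 6*(⅚ - ⅙*4) = 6*(⅚ - ⅔) = 6*(⅙) = 1)
B(-240)/(((127 + O)*3)) = (-144 - 1*(-240))/(((127 + 1)*3)) = (-144 + 240)/((128*3)) = 96/384 = 96*(1/384) = ¼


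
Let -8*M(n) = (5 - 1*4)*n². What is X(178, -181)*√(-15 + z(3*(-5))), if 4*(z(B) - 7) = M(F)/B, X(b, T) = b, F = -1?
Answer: 89*I*√115170/60 ≈ 503.39*I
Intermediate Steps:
M(n) = -n²/8 (M(n) = -(5 - 1*4)*n²/8 = -(5 - 4)*n²/8 = -n²/8)
z(B) = 7 - 1/(32*B) (z(B) = 7 + ((-⅛*(-1)²)/B)/4 = 7 + ((-⅛*1)/B)/4 = 7 + (-1/(8*B))/4 = 7 - 1/(32*B))
X(178, -181)*√(-15 + z(3*(-5))) = 178*√(-15 + (7 - 1/(32*(3*(-5))))) = 178*√(-15 + (7 - 1/32/(-15))) = 178*√(-15 + (7 - 1/32*(-1/15))) = 178*√(-15 + (7 + 1/480)) = 178*√(-15 + 3361/480) = 178*√(-3839/480) = 178*(I*√115170/120) = 89*I*√115170/60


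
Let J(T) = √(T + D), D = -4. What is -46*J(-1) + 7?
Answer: 7 - 46*I*√5 ≈ 7.0 - 102.86*I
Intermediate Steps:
J(T) = √(-4 + T) (J(T) = √(T - 4) = √(-4 + T))
-46*J(-1) + 7 = -46*√(-4 - 1) + 7 = -46*I*√5 + 7 = 7 - 46*I*√5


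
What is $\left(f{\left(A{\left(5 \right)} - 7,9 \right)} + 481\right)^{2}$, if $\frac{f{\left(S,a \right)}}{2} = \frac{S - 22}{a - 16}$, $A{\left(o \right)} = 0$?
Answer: $\frac{11730625}{49} \approx 2.394 \cdot 10^{5}$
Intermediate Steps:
$f{\left(S,a \right)} = \frac{2 \left(-22 + S\right)}{-16 + a}$ ($f{\left(S,a \right)} = 2 \frac{S - 22}{a - 16} = 2 \frac{-22 + S}{-16 + a} = \frac{2 \left(-22 + S\right)}{-16 + a}$)
$\left(f{\left(A{\left(5 \right)} - 7,9 \right)} + 481\right)^{2} = \left(\frac{2 \left(-22 + \left(0 - 7\right)\right)}{-16 + 9} + 481\right)^{2} = \left(\frac{2 \left(-22 + \left(0 - 7\right)\right)}{-7} + 481\right)^{2} = \left(2 \left(- \frac{1}{7}\right) \left(-22 - 7\right) + 481\right)^{2} = \left(2 \left(- \frac{1}{7}\right) \left(-29\right) + 481\right)^{2} = \left(\frac{58}{7} + 481\right)^{2} = \left(\frac{3425}{7}\right)^{2} = \frac{11730625}{49}$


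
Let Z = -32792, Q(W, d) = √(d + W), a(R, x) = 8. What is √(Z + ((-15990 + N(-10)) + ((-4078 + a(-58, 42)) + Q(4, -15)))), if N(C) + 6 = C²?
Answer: √(-52758 + I*√11) ≈ 0.0072 + 229.69*I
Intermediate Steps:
N(C) = -6 + C²
Q(W, d) = √(W + d)
√(Z + ((-15990 + N(-10)) + ((-4078 + a(-58, 42)) + Q(4, -15)))) = √(-32792 + ((-15990 + (-6 + (-10)²)) + ((-4078 + 8) + √(4 - 15)))) = √(-32792 + ((-15990 + (-6 + 100)) + (-4070 + √(-11)))) = √(-32792 + ((-15990 + 94) + (-4070 + I*√11))) = √(-32792 + (-15896 + (-4070 + I*√11))) = √(-32792 + (-19966 + I*√11)) = √(-52758 + I*√11)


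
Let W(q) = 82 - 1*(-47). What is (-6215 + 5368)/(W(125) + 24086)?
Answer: -847/24215 ≈ -0.034978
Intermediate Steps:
W(q) = 129 (W(q) = 82 + 47 = 129)
(-6215 + 5368)/(W(125) + 24086) = (-6215 + 5368)/(129 + 24086) = -847/24215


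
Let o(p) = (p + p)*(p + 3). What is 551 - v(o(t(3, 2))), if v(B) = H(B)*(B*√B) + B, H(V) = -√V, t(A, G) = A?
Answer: 1811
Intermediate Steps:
o(p) = 2*p*(3 + p) (o(p) = (2*p)*(3 + p) = 2*p*(3 + p))
v(B) = B - B² (v(B) = (-√B)*(B*√B) + B = (-√B)*B^(3/2) + B = -B² + B = B - B²)
551 - v(o(t(3, 2))) = 551 - 2*3*(3 + 3)*(1 - 2*3*(3 + 3)) = 551 - 2*3*6*(1 - 2*3*6) = 551 - 36*(1 - 1*36) = 551 - 36*(1 - 36) = 551 - 36*(-35) = 551 - 1*(-1260) = 551 + 1260 = 1811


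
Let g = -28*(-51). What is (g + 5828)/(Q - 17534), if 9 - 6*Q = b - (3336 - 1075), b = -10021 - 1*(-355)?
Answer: -10884/23317 ≈ -0.46678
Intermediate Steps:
g = 1428
b = -9666 (b = -10021 + 355 = -9666)
Q = 5968/3 (Q = 3/2 - (-9666 - (3336 - 1075))/6 = 3/2 - (-9666 - 1*2261)/6 = 3/2 - (-9666 - 2261)/6 = 3/2 - 1/6*(-11927) = 3/2 + 11927/6 = 5968/3 ≈ 1989.3)
(g + 5828)/(Q - 17534) = (1428 + 5828)/(5968/3 - 17534) = 7256/(-46634/3) = 7256*(-3/46634) = -10884/23317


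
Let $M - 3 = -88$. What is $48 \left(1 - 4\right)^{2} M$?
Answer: $-36720$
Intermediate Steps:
$M = -85$ ($M = 3 - 88 = -85$)
$48 \left(1 - 4\right)^{2} M = 48 \left(1 - 4\right)^{2} \left(-85\right) = 48 \left(-3\right)^{2} \left(-85\right) = 48 \cdot 9 \left(-85\right) = 432 \left(-85\right) = -36720$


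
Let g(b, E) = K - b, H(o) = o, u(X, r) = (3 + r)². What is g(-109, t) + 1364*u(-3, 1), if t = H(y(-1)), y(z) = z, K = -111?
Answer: 21822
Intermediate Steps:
t = -1
g(b, E) = -111 - b
g(-109, t) + 1364*u(-3, 1) = (-111 - 1*(-109)) + 1364*(3 + 1)² = (-111 + 109) + 1364*4² = -2 + 1364*16 = -2 + 21824 = 21822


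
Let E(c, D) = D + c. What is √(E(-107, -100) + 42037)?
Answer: √41830 ≈ 204.52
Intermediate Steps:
√(E(-107, -100) + 42037) = √((-100 - 107) + 42037) = √(-207 + 42037) = √41830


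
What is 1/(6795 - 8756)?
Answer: -1/1961 ≈ -0.00050994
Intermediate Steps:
1/(6795 - 8756) = 1/(-1961) = -1/1961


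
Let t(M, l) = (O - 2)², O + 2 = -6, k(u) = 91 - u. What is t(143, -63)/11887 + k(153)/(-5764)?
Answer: 656697/34258334 ≈ 0.019169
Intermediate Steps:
O = -8 (O = -2 - 6 = -8)
t(M, l) = 100 (t(M, l) = (-8 - 2)² = (-10)² = 100)
t(143, -63)/11887 + k(153)/(-5764) = 100/11887 + (91 - 1*153)/(-5764) = 100*(1/11887) + (91 - 153)*(-1/5764) = 100/11887 - 62*(-1/5764) = 100/11887 + 31/2882 = 656697/34258334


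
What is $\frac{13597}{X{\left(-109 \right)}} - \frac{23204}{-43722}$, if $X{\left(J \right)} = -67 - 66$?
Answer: $- \frac{42242993}{415359} \approx -101.7$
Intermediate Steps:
$X{\left(J \right)} = -133$ ($X{\left(J \right)} = -67 - 66 = -133$)
$\frac{13597}{X{\left(-109 \right)}} - \frac{23204}{-43722} = \frac{13597}{-133} - \frac{23204}{-43722} = 13597 \left(- \frac{1}{133}\right) - - \frac{11602}{21861} = - \frac{13597}{133} + \frac{11602}{21861} = - \frac{42242993}{415359}$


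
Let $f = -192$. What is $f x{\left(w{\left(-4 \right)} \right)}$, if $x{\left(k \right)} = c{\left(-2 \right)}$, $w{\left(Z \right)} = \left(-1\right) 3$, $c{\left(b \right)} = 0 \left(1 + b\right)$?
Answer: $0$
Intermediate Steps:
$c{\left(b \right)} = 0$
$w{\left(Z \right)} = -3$
$x{\left(k \right)} = 0$
$f x{\left(w{\left(-4 \right)} \right)} = \left(-192\right) 0 = 0$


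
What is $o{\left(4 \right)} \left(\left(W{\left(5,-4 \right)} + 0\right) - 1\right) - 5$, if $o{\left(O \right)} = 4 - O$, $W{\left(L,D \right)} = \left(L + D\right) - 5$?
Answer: $-5$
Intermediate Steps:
$W{\left(L,D \right)} = -5 + D + L$ ($W{\left(L,D \right)} = \left(D + L\right) - 5 = -5 + D + L$)
$o{\left(4 \right)} \left(\left(W{\left(5,-4 \right)} + 0\right) - 1\right) - 5 = \left(4 - 4\right) \left(\left(\left(-5 - 4 + 5\right) + 0\right) - 1\right) - 5 = \left(4 - 4\right) \left(\left(-4 + 0\right) - 1\right) - 5 = 0 \left(-4 - 1\right) - 5 = 0 \left(-5\right) - 5 = 0 - 5 = -5$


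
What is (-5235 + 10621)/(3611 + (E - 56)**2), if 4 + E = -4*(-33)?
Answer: 5386/8795 ≈ 0.61239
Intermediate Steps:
E = 128 (E = -4 - 4*(-33) = -4 + 132 = 128)
(-5235 + 10621)/(3611 + (E - 56)**2) = (-5235 + 10621)/(3611 + (128 - 56)**2) = 5386/(3611 + 72**2) = 5386/(3611 + 5184) = 5386/8795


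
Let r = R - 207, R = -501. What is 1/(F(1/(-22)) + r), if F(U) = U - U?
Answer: -1/708 ≈ -0.0014124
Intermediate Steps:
r = -708 (r = -501 - 207 = -708)
F(U) = 0
1/(F(1/(-22)) + r) = 1/(0 - 708) = 1/(-708) = -1/708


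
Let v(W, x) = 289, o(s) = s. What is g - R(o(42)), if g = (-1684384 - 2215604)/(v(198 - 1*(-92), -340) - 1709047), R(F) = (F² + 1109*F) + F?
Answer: -4592924838/94931 ≈ -48382.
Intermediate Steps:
R(F) = F² + 1110*F
g = 216666/94931 (g = (-1684384 - 2215604)/(289 - 1709047) = -3899988/(-1708758) = -3899988*(-1/1708758) = 216666/94931 ≈ 2.2824)
g - R(o(42)) = 216666/94931 - 42*(1110 + 42) = 216666/94931 - 42*1152 = 216666/94931 - 1*48384 = 216666/94931 - 48384 = -4592924838/94931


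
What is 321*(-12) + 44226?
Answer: 40374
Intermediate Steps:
321*(-12) + 44226 = -3852 + 44226 = 40374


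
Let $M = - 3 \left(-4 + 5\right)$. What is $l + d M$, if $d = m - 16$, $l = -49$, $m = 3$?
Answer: $-10$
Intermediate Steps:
$M = -3$ ($M = \left(-3\right) 1 = -3$)
$d = -13$ ($d = 3 - 16 = -13$)
$l + d M = -49 - -39 = -49 + 39 = -10$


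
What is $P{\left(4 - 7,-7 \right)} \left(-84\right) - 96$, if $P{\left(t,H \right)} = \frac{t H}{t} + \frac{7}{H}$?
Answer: $576$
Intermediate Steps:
$P{\left(t,H \right)} = H + \frac{7}{H}$ ($P{\left(t,H \right)} = \frac{H t}{t} + \frac{7}{H} = H + \frac{7}{H}$)
$P{\left(4 - 7,-7 \right)} \left(-84\right) - 96 = \left(-7 + \frac{7}{-7}\right) \left(-84\right) - 96 = \left(-7 + 7 \left(- \frac{1}{7}\right)\right) \left(-84\right) - 96 = \left(-7 - 1\right) \left(-84\right) - 96 = \left(-8\right) \left(-84\right) - 96 = 672 - 96 = 576$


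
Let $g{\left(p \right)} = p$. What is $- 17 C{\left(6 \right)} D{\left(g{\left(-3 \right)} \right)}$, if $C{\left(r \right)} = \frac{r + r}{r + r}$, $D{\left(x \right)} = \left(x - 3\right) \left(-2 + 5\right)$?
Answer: $306$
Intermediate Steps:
$D{\left(x \right)} = -9 + 3 x$ ($D{\left(x \right)} = \left(-3 + x\right) 3 = -9 + 3 x$)
$C{\left(r \right)} = 1$ ($C{\left(r \right)} = \frac{2 r}{2 r} = 2 r \frac{1}{2 r} = 1$)
$- 17 C{\left(6 \right)} D{\left(g{\left(-3 \right)} \right)} = \left(-17\right) 1 \left(-9 + 3 \left(-3\right)\right) = - 17 \left(-9 - 9\right) = \left(-17\right) \left(-18\right) = 306$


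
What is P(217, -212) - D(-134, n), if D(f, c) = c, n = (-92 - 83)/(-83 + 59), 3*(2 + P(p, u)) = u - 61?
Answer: -2407/24 ≈ -100.29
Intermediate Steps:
P(p, u) = -67/3 + u/3 (P(p, u) = -2 + (u - 61)/3 = -2 + (-61 + u)/3 = -2 + (-61/3 + u/3) = -67/3 + u/3)
n = 175/24 (n = -175/(-24) = -175*(-1/24) = 175/24 ≈ 7.2917)
P(217, -212) - D(-134, n) = (-67/3 + (⅓)*(-212)) - 1*175/24 = (-67/3 - 212/3) - 175/24 = -93 - 175/24 = -2407/24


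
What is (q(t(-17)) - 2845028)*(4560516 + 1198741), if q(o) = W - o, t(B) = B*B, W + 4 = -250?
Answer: -16388374700747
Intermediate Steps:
W = -254 (W = -4 - 250 = -254)
t(B) = B²
q(o) = -254 - o
(q(t(-17)) - 2845028)*(4560516 + 1198741) = ((-254 - 1*(-17)²) - 2845028)*(4560516 + 1198741) = ((-254 - 1*289) - 2845028)*5759257 = ((-254 - 289) - 2845028)*5759257 = (-543 - 2845028)*5759257 = -2845571*5759257 = -16388374700747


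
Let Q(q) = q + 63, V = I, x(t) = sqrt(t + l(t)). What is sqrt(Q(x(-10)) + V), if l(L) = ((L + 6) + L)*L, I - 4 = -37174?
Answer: sqrt(-37107 + sqrt(130)) ≈ 192.6*I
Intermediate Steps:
I = -37170 (I = 4 - 37174 = -37170)
l(L) = L*(6 + 2*L) (l(L) = ((6 + L) + L)*L = (6 + 2*L)*L = L*(6 + 2*L))
x(t) = sqrt(t + 2*t*(3 + t))
V = -37170
Q(q) = 63 + q
sqrt(Q(x(-10)) + V) = sqrt((63 + sqrt(-10*(7 + 2*(-10)))) - 37170) = sqrt((63 + sqrt(-10*(7 - 20))) - 37170) = sqrt((63 + sqrt(-10*(-13))) - 37170) = sqrt((63 + sqrt(130)) - 37170) = sqrt(-37107 + sqrt(130))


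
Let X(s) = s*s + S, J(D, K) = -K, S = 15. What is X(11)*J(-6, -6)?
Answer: 816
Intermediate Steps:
X(s) = 15 + s² (X(s) = s*s + 15 = s² + 15 = 15 + s²)
X(11)*J(-6, -6) = (15 + 11²)*(-1*(-6)) = (15 + 121)*6 = 136*6 = 816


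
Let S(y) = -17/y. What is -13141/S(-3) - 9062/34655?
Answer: -80374007/34655 ≈ -2319.3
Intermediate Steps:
-13141/S(-3) - 9062/34655 = -13141/((-17/(-3))) - 9062/34655 = -13141/((-17*(-1/3))) - 9062*1/34655 = -13141/17/3 - 9062/34655 = -13141*3/17 - 9062/34655 = -2319 - 9062/34655 = -80374007/34655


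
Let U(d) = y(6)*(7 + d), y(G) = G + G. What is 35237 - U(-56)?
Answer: 35825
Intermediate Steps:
y(G) = 2*G
U(d) = 84 + 12*d (U(d) = (2*6)*(7 + d) = 12*(7 + d) = 84 + 12*d)
35237 - U(-56) = 35237 - (84 + 12*(-56)) = 35237 - (84 - 672) = 35237 - 1*(-588) = 35237 + 588 = 35825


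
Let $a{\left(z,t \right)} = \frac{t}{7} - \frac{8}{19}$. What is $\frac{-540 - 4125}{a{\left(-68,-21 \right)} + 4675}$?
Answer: $- \frac{17727}{17752} \approx -0.99859$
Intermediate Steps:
$a{\left(z,t \right)} = - \frac{8}{19} + \frac{t}{7}$ ($a{\left(z,t \right)} = t \frac{1}{7} - \frac{8}{19} = \frac{t}{7} - \frac{8}{19} = - \frac{8}{19} + \frac{t}{7}$)
$\frac{-540 - 4125}{a{\left(-68,-21 \right)} + 4675} = \frac{-540 - 4125}{\left(- \frac{8}{19} + \frac{1}{7} \left(-21\right)\right) + 4675} = - \frac{4665}{\left(- \frac{8}{19} - 3\right) + 4675} = - \frac{4665}{- \frac{65}{19} + 4675} = - \frac{4665}{\frac{88760}{19}} = \left(-4665\right) \frac{19}{88760} = - \frac{17727}{17752}$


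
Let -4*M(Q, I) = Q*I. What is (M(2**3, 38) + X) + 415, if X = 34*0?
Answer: 339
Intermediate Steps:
M(Q, I) = -I*Q/4 (M(Q, I) = -Q*I/4 = -I*Q/4)
X = 0
(M(2**3, 38) + X) + 415 = (-1/4*38*2**3 + 0) + 415 = (-1/4*38*8 + 0) + 415 = (-76 + 0) + 415 = -76 + 415 = 339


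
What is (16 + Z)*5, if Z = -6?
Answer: 50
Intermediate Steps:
(16 + Z)*5 = (16 - 6)*5 = 10*5 = 50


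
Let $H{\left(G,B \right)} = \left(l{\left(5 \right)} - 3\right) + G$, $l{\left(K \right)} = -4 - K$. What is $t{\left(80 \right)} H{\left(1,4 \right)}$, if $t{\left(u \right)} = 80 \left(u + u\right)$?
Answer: $-140800$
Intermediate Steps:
$H{\left(G,B \right)} = -12 + G$ ($H{\left(G,B \right)} = \left(\left(-4 - 5\right) - 3\right) + G = \left(-9 - 3\right) + G = -12 + G$)
$t{\left(u \right)} = 160 u$ ($t{\left(u \right)} = 80 \cdot 2 u = 160 u$)
$t{\left(80 \right)} H{\left(1,4 \right)} = 160 \cdot 80 \left(-12 + 1\right) = 12800 \left(-11\right) = -140800$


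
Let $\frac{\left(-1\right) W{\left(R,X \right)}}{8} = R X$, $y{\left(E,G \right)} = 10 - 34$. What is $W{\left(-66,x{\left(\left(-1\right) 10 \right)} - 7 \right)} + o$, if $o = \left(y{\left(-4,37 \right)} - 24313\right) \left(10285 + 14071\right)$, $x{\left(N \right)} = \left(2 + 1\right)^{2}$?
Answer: $-592750916$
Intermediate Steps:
$y{\left(E,G \right)} = -24$
$x{\left(N \right)} = 9$ ($x{\left(N \right)} = 3^{2} = 9$)
$o = -592751972$ ($o = \left(-24 - 24313\right) \left(10285 + 14071\right) = \left(-24337\right) 24356 = -592751972$)
$W{\left(R,X \right)} = - 8 R X$
$W{\left(-66,x{\left(\left(-1\right) 10 \right)} - 7 \right)} + o = \left(-8\right) \left(-66\right) \left(9 - 7\right) - 592751972 = \left(-8\right) \left(-66\right) 2 - 592751972 = 1056 - 592751972 = -592750916$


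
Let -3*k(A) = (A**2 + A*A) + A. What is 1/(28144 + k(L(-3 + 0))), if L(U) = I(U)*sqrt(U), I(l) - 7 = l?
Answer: 3*I/(4*(sqrt(3) + 21132*I)) ≈ 3.5491e-5 + 2.909e-9*I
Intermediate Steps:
I(l) = 7 + l
L(U) = sqrt(U)*(7 + U) (L(U) = (7 + U)*sqrt(U) = sqrt(U)*(7 + U))
k(A) = -2*A**2/3 - A/3 (k(A) = -((A**2 + A*A) + A)/3 = -((A**2 + A**2) + A)/3 = -(2*A**2 + A)/3 = -(A + 2*A**2)/3 = -2*A**2/3 - A/3)
1/(28144 + k(L(-3 + 0))) = 1/(28144 - sqrt(-3 + 0)*(7 + (-3 + 0))*(1 + 2*(sqrt(-3 + 0)*(7 + (-3 + 0))))/3) = 1/(28144 - sqrt(-3)*(7 - 3)*(1 + 2*(sqrt(-3)*(7 - 3)))/3) = 1/(28144 - (I*sqrt(3))*4*(1 + 2*((I*sqrt(3))*4))/3) = 1/(28144 - 4*I*sqrt(3)*(1 + 2*(4*I*sqrt(3)))/3) = 1/(28144 - 4*I*sqrt(3)*(1 + 8*I*sqrt(3))/3)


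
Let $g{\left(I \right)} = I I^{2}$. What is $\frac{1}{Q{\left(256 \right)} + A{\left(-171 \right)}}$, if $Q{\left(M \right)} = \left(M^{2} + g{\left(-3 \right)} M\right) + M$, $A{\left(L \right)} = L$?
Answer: $\frac{1}{58709} \approx 1.7033 \cdot 10^{-5}$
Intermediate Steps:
$g{\left(I \right)} = I^{3}$
$Q{\left(M \right)} = M^{2} - 26 M$ ($Q{\left(M \right)} = \left(M^{2} + \left(-3\right)^{3} M\right) + M = \left(M^{2} - 27 M\right) + M = M^{2} - 26 M$)
$\frac{1}{Q{\left(256 \right)} + A{\left(-171 \right)}} = \frac{1}{256 \left(-26 + 256\right) - 171} = \frac{1}{256 \cdot 230 - 171} = \frac{1}{58880 - 171} = \frac{1}{58709}$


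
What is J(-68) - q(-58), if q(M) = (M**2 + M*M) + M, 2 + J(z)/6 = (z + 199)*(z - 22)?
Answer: -77422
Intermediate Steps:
J(z) = -12 + 6*(-22 + z)*(199 + z) (J(z) = -12 + 6*((z + 199)*(z - 22)) = -12 + 6*((199 + z)*(-22 + z)) = -12 + 6*((-22 + z)*(199 + z)) = -12 + 6*(-22 + z)*(199 + z))
q(M) = M + 2*M**2 (q(M) = (M**2 + M**2) + M = 2*M**2 + M = M + 2*M**2)
J(-68) - q(-58) = (-26280 + 6*(-68)**2 + 1062*(-68)) - (-58)*(1 + 2*(-58)) = (-26280 + 6*4624 - 72216) - (-58)*(1 - 116) = (-26280 + 27744 - 72216) - (-58)*(-115) = -70752 - 1*6670 = -70752 - 6670 = -77422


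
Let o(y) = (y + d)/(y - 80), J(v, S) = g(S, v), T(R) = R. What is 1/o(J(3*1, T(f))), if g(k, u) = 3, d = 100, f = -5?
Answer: -77/103 ≈ -0.74757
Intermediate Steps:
J(v, S) = 3
o(y) = (100 + y)/(-80 + y) (o(y) = (y + 100)/(y - 80) = (100 + y)/(-80 + y))
1/o(J(3*1, T(f))) = 1/((100 + 3)/(-80 + 3)) = 1/(103/(-77)) = 1/(-1/77*103) = 1/(-103/77) = -77/103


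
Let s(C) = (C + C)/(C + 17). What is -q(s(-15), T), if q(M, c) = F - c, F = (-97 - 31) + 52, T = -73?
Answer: 3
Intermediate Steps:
s(C) = 2*C/(17 + C) (s(C) = (2*C)/(17 + C) = 2*C/(17 + C))
F = -76 (F = -128 + 52 = -76)
q(M, c) = -76 - c
-q(s(-15), T) = -(-76 - 1*(-73)) = -(-76 + 73) = -1*(-3) = 3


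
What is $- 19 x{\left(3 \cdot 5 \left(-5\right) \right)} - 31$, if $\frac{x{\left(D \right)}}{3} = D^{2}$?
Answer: $-320656$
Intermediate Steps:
$x{\left(D \right)} = 3 D^{2}$
$- 19 x{\left(3 \cdot 5 \left(-5\right) \right)} - 31 = - 19 \cdot 3 \left(3 \cdot 5 \left(-5\right)\right)^{2} - 31 = - 19 \cdot 3 \left(15 \left(-5\right)\right)^{2} - 31 = - 19 \cdot 3 \left(-75\right)^{2} - 31 = - 19 \cdot 3 \cdot 5625 - 31 = \left(-19\right) 16875 - 31 = -320625 - 31 = -320656$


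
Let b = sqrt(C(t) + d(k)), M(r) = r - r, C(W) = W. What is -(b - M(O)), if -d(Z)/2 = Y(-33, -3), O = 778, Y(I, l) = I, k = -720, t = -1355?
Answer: -I*sqrt(1289) ≈ -35.903*I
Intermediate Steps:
d(Z) = 66 (d(Z) = -2*(-33) = 66)
M(r) = 0
b = I*sqrt(1289) (b = sqrt(-1355 + 66) = sqrt(-1289) = I*sqrt(1289) ≈ 35.903*I)
-(b - M(O)) = -(I*sqrt(1289) - 1*0) = -(I*sqrt(1289) + 0) = -I*sqrt(1289)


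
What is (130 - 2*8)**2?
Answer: 12996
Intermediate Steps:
(130 - 2*8)**2 = (130 - 16)**2 = 114**2 = 12996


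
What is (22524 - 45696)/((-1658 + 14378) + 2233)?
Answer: -23172/14953 ≈ -1.5497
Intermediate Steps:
(22524 - 45696)/((-1658 + 14378) + 2233) = -23172/(12720 + 2233) = -23172/14953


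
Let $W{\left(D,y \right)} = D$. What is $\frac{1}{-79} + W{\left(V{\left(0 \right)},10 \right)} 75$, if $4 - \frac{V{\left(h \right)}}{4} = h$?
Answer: $\frac{94799}{79} \approx 1200.0$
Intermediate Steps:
$V{\left(h \right)} = 16 - 4 h$
$\frac{1}{-79} + W{\left(V{\left(0 \right)},10 \right)} 75 = \frac{1}{-79} + \left(16 - 0\right) 75 = - \frac{1}{79} + \left(16 + 0\right) 75 = - \frac{1}{79} + 16 \cdot 75 = - \frac{1}{79} + 1200 = \frac{94799}{79}$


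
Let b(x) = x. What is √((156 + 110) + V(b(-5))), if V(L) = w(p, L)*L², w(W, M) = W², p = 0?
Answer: √266 ≈ 16.310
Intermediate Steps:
V(L) = 0 (V(L) = 0²*L² = 0*L² = 0)
√((156 + 110) + V(b(-5))) = √((156 + 110) + 0) = √(266 + 0) = √266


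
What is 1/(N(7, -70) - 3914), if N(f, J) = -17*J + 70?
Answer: -1/2654 ≈ -0.00037679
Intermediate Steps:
N(f, J) = 70 - 17*J
1/(N(7, -70) - 3914) = 1/((70 - 17*(-70)) - 3914) = 1/((70 + 1190) - 3914) = 1/(1260 - 3914) = 1/(-2654) = -1/2654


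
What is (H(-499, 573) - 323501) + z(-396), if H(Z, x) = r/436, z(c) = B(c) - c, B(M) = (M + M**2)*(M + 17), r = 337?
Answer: -25988339923/436 ≈ -5.9606e+7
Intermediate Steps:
B(M) = (17 + M)*(M + M**2) (B(M) = (M + M**2)*(17 + M) = (17 + M)*(M + M**2))
z(c) = -c + c*(17 + c**2 + 18*c) (z(c) = c*(17 + c**2 + 18*c) - c = -c + c*(17 + c**2 + 18*c))
H(Z, x) = 337/436
(H(-499, 573) - 323501) + z(-396) = (337/436 - 323501) - 396*(16 + (-396)**2 + 18*(-396)) = -141046099/436 - 396*(16 + 156816 - 7128) = -141046099/436 - 396*149704 = -141046099/436 - 59282784 = -25988339923/436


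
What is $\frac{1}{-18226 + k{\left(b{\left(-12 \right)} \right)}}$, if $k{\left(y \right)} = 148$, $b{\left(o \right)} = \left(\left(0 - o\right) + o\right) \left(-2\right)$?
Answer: $- \frac{1}{18078} \approx -5.5316 \cdot 10^{-5}$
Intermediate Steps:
$b{\left(o \right)} = 0$ ($b{\left(o \right)} = \left(- o + o\right) \left(-2\right) = 0 \left(-2\right) = 0$)
$\frac{1}{-18226 + k{\left(b{\left(-12 \right)} \right)}} = \frac{1}{-18226 + 148} = \frac{1}{-18078} = - \frac{1}{18078}$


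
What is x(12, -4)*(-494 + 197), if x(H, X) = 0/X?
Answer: 0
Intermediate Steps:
x(H, X) = 0
x(12, -4)*(-494 + 197) = 0*(-494 + 197) = 0*(-297) = 0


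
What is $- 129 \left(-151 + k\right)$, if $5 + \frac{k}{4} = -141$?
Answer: $94815$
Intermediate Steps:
$k = -584$ ($k = -20 + 4 \left(-141\right) = -20 - 564 = -584$)
$- 129 \left(-151 + k\right) = - 129 \left(-151 - 584\right) = \left(-129\right) \left(-735\right) = 94815$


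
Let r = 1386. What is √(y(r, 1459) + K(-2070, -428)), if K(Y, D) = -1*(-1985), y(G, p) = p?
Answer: 2*√861 ≈ 58.686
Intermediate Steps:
K(Y, D) = 1985
√(y(r, 1459) + K(-2070, -428)) = √(1459 + 1985) = √3444 = 2*√861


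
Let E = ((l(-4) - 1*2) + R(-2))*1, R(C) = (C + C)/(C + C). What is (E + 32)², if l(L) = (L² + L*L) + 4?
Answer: 4489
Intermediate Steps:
l(L) = 4 + 2*L² (l(L) = (L² + L²) + 4 = 2*L² + 4 = 4 + 2*L²)
R(C) = 1 (R(C) = (2*C)/((2*C)) = (2*C)*(1/(2*C)) = 1)
E = 35 (E = (((4 + 2*(-4)²) - 1*2) + 1)*1 = (((4 + 2*16) - 2) + 1)*1 = (((4 + 32) - 2) + 1)*1 = ((36 - 2) + 1)*1 = (34 + 1)*1 = 35*1 = 35)
(E + 32)² = (35 + 32)² = 67² = 4489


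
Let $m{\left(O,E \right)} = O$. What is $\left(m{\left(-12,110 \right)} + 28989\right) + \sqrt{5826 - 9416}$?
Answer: $28977 + i \sqrt{3590} \approx 28977.0 + 59.917 i$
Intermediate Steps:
$\left(m{\left(-12,110 \right)} + 28989\right) + \sqrt{5826 - 9416} = \left(-12 + 28989\right) + \sqrt{5826 - 9416} = 28977 + \sqrt{-3590} = 28977 + i \sqrt{3590}$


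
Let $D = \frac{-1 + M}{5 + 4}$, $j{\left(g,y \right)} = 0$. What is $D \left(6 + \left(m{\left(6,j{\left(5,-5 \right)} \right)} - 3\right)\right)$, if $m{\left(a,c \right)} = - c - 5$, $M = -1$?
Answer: $\frac{4}{9} \approx 0.44444$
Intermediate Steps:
$m{\left(a,c \right)} = -5 - c$
$D = - \frac{2}{9}$ ($D = \frac{-1 - 1}{5 + 4} = - \frac{2}{9} \approx -0.22222$)
$D \left(6 + \left(m{\left(6,j{\left(5,-5 \right)} \right)} - 3\right)\right) = - \frac{2 \left(6 - 8\right)}{9} = \left(- \frac{2}{9}\right) \left(-2\right) = \frac{4}{9}$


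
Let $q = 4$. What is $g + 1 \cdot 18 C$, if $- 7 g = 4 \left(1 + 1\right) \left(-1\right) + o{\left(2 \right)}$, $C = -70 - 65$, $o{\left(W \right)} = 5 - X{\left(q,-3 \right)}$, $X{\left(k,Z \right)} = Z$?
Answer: $-2430$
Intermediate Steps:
$o{\left(W \right)} = 8$ ($o{\left(W \right)} = 5 - -3 = 5 + 3 = 8$)
$C = -135$
$g = 0$ ($g = - \frac{4 \left(1 + 1\right) \left(-1\right) + 8}{7} = - \frac{4 \cdot 2 \left(-1\right) + 8}{7} = - \frac{8 \left(-1\right) + 8}{7} = - \frac{-8 + 8}{7} = \left(- \frac{1}{7}\right) 0 = 0$)
$g + 1 \cdot 18 C = 0 + 1 \cdot 18 \left(-135\right) = 0 + 18 \left(-135\right) = 0 - 2430 = -2430$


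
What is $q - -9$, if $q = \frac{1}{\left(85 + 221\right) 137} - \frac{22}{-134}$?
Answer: $\frac{25740175}{2808774} \approx 9.1642$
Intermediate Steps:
$q = \frac{461209}{2808774}$ ($q = \frac{1}{306} \cdot \frac{1}{137} - - \frac{11}{67} = \frac{1}{306} \cdot \frac{1}{137} + \frac{11}{67} = \frac{1}{41922} + \frac{11}{67} = \frac{461209}{2808774} \approx 0.1642$)
$q - -9 = \frac{461209}{2808774} - -9 = \frac{461209}{2808774} + 9 = \frac{25740175}{2808774}$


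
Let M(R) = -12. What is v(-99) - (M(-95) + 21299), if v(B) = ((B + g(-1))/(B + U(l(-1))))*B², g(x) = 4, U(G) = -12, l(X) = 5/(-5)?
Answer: -477254/37 ≈ -12899.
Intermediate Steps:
l(X) = -1 (l(X) = 5*(-⅕) = -1)
v(B) = B²*(4 + B)/(-12 + B) (v(B) = ((B + 4)/(B - 12))*B² = ((4 + B)/(-12 + B))*B² = B²*(4 + B)/(-12 + B))
v(-99) - (M(-95) + 21299) = (-99)²*(4 - 99)/(-12 - 99) - (-12 + 21299) = 9801*(-95)/(-111) - 1*21287 = 9801*(-1/111)*(-95) - 21287 = 310365/37 - 21287 = -477254/37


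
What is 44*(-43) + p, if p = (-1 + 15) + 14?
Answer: -1864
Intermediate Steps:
p = 28 (p = 14 + 14 = 28)
44*(-43) + p = 44*(-43) + 28 = -1892 + 28 = -1864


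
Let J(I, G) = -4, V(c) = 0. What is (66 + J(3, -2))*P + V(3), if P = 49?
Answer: 3038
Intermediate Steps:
(66 + J(3, -2))*P + V(3) = (66 - 4)*49 + 0 = 62*49 + 0 = 3038 + 0 = 3038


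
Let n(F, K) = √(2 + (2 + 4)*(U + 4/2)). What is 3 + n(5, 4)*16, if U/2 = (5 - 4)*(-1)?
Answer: 3 + 16*√2 ≈ 25.627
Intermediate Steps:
U = -2 (U = 2*((5 - 4)*(-1)) = 2*(1*(-1)) = 2*(-1) = -2)
n(F, K) = √2 (n(F, K) = √(2 + (2 + 4)*(-2 + 4/2)) = √(2 + 6*(-2 + 4*(½))) = √(2 + 6*(-2 + 2)) = √(2 + 6*0) = √(2 + 0) = √2)
3 + n(5, 4)*16 = 3 + √2*16 = 3 + 16*√2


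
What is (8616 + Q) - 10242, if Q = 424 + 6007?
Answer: 4805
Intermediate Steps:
Q = 6431
(8616 + Q) - 10242 = (8616 + 6431) - 10242 = 15047 - 10242 = 4805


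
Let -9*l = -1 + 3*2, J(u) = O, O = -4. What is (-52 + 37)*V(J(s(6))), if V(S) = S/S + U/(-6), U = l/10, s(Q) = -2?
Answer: -545/36 ≈ -15.139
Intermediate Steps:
J(u) = -4
l = -5/9 (l = -(-1 + 3*2)/9 = -(-1 + 6)/9 = -⅑*5 = -5/9 ≈ -0.55556)
U = -1/18 (U = -5/9/10 = -5/9*⅒ = -1/18 ≈ -0.055556)
V(S) = 109/108 (V(S) = S/S - 1/18/(-6) = 1 - 1/18*(-⅙) = 1 + 1/108 = 109/108)
(-52 + 37)*V(J(s(6))) = (-52 + 37)*(109/108) = -15*109/108 = -545/36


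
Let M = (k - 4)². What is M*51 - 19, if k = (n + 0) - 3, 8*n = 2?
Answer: 36875/16 ≈ 2304.7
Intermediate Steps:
n = ¼ (n = (⅛)*2 = ¼ ≈ 0.25000)
k = -11/4 (k = (¼ + 0) - 3 = ¼ - 3 = -11/4 ≈ -2.7500)
M = 729/16 (M = (-11/4 - 4)² = (-27/4)² = 729/16 ≈ 45.563)
M*51 - 19 = (729/16)*51 - 19 = 37179/16 - 19 = 36875/16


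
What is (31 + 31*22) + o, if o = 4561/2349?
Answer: 1679398/2349 ≈ 714.94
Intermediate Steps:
o = 4561/2349 (o = 4561*(1/2349) = 4561/2349 ≈ 1.9417)
(31 + 31*22) + o = (31 + 31*22) + 4561/2349 = (31 + 682) + 4561/2349 = 713 + 4561/2349 = 1679398/2349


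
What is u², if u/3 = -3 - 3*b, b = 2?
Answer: 729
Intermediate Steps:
u = -27 (u = 3*(-3 - 3*2) = 3*(-3 - 6) = 3*(-9) = -27)
u² = (-27)² = 729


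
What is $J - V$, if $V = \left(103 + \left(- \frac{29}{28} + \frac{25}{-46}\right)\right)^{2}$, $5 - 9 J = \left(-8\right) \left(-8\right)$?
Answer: $- \frac{38418912449}{3732624} \approx -10293.0$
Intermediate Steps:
$J = - \frac{59}{9}$ ($J = \frac{5}{9} - \frac{\left(-8\right) \left(-8\right)}{9} = \frac{5}{9} - \frac{64}{9} = - \frac{59}{9} \approx -6.5556$)
$V = \frac{4266049225}{414736}$ ($V = \left(103 + \left(\left(-29\right) \frac{1}{28} + 25 \left(- \frac{1}{46}\right)\right)\right)^{2} = \left(103 - \frac{1017}{644}\right)^{2} = \left(\frac{65315}{644}\right)^{2} = \frac{4266049225}{414736} \approx 10286.0$)
$J - V = - \frac{59}{9} - \frac{4266049225}{414736} = - \frac{38418912449}{3732624}$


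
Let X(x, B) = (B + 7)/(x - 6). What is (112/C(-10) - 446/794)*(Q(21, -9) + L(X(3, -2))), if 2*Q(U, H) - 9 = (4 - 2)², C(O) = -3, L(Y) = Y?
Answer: -1308857/7146 ≈ -183.16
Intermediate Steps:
X(x, B) = (7 + B)/(-6 + x)
Q(U, H) = 13/2 (Q(U, H) = 9/2 + (4 - 2)²/2 = 9/2 + (½)*2² = 9/2 + (½)*4 = 9/2 + 2 = 13/2)
(112/C(-10) - 446/794)*(Q(21, -9) + L(X(3, -2))) = (112/(-3) - 446/794)*(13/2 + (7 - 2)/(-6 + 3)) = (112*(-⅓) - 446*1/794)*(13/2 + 5/(-3)) = (-112/3 - 223/397)*(13/2 - ⅓*5) = -45133*(13/2 - 5/3)/1191 = -45133/1191*29/6 = -1308857/7146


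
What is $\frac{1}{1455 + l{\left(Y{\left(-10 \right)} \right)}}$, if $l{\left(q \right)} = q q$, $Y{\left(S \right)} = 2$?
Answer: $\frac{1}{1459} \approx 0.0006854$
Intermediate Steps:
$l{\left(q \right)} = q^{2}$
$\frac{1}{1455 + l{\left(Y{\left(-10 \right)} \right)}} = \frac{1}{1455 + 2^{2}} = \frac{1}{1455 + 4} = \frac{1}{1459}$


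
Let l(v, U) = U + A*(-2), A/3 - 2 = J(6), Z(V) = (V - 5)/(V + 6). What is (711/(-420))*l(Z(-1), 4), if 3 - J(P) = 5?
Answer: -237/35 ≈ -6.7714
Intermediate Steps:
J(P) = -2 (J(P) = 3 - 1*5 = 3 - 5 = -2)
Z(V) = (-5 + V)/(6 + V)
A = 0 (A = 6 + 3*(-2) = 6 - 6 = 0)
l(v, U) = U (l(v, U) = U + 0*(-2) = U + 0 = U)
(711/(-420))*l(Z(-1), 4) = (711/(-420))*4 = (711*(-1/420))*4 = -237/140*4 = -237/35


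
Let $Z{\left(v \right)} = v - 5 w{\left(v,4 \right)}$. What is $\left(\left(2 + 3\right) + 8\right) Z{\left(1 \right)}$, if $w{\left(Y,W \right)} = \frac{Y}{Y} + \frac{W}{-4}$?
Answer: $13$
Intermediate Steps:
$w{\left(Y,W \right)} = 1 - \frac{W}{4}$ ($w{\left(Y,W \right)} = 1 + W \left(- \frac{1}{4}\right) = 1 - \frac{W}{4}$)
$Z{\left(v \right)} = v$ ($Z{\left(v \right)} = v - 5 \left(1 - 1\right) = v - 0 = v + 0 = v$)
$\left(\left(2 + 3\right) + 8\right) Z{\left(1 \right)} = \left(\left(2 + 3\right) + 8\right) 1 = \left(5 + 8\right) 1 = 13 \cdot 1 = 13$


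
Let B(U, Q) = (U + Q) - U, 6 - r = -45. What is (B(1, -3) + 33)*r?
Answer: 1530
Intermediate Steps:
r = 51 (r = 6 - 1*(-45) = 6 + 45 = 51)
B(U, Q) = Q (B(U, Q) = (Q + U) - U = Q)
(B(1, -3) + 33)*r = (-3 + 33)*51 = 30*51 = 1530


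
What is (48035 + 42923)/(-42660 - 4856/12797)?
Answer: -83142109/38994634 ≈ -2.1321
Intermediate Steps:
(48035 + 42923)/(-42660 - 4856/12797) = 90958/(-42660 - 4856*1/12797) = 90958/(-42660 - 4856/12797) = 90958/(-545924876/12797) = 90958*(-12797/545924876) = -83142109/38994634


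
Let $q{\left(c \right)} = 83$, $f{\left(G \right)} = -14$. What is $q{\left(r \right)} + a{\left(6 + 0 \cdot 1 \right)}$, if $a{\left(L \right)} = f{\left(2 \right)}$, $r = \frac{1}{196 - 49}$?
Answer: $69$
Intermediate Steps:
$r = \frac{1}{147} \approx 0.0068027$
$a{\left(L \right)} = -14$
$q{\left(r \right)} + a{\left(6 + 0 \cdot 1 \right)} = 83 - 14 = 69$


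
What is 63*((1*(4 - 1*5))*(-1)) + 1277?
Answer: 1340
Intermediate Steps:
63*((1*(4 - 1*5))*(-1)) + 1277 = 63*((1*(4 - 5))*(-1)) + 1277 = 63*((1*(-1))*(-1)) + 1277 = 63*(-1*(-1)) + 1277 = 63*1 + 1277 = 63 + 1277 = 1340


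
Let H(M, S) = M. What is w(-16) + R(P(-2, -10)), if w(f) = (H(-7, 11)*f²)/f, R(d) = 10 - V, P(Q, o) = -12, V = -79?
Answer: 201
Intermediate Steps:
R(d) = 89 (R(d) = 10 - 1*(-79) = 10 + 79 = 89)
w(f) = -7*f (w(f) = (-7*f²)/f = -7*f)
w(-16) + R(P(-2, -10)) = -7*(-16) + 89 = 112 + 89 = 201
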